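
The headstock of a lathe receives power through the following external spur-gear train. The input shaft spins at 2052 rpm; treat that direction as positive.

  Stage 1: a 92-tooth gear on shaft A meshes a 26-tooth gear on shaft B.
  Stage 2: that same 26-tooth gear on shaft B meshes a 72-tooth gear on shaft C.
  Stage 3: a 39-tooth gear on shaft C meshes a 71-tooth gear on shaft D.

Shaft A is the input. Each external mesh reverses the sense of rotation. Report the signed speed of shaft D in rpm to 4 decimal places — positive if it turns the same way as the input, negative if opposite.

Stage 1 [92T→26T]: ω = 2052.0000×92/26 = 7260.9231 rpm, dir flips to −; running = −7260.9231
Stage 2 [26T→72T]: ω = 7260.9231×26/72 = 2622.0000 rpm, dir flips to +; running = +2622.0000
Stage 3 [39T→71T]: ω = 2622.0000×39/71 = 1440.2535 rpm, dir flips to −; running = −1440.2535

-1440.2535 rpm (opposite to input, |ω| = 1440.2535 rpm)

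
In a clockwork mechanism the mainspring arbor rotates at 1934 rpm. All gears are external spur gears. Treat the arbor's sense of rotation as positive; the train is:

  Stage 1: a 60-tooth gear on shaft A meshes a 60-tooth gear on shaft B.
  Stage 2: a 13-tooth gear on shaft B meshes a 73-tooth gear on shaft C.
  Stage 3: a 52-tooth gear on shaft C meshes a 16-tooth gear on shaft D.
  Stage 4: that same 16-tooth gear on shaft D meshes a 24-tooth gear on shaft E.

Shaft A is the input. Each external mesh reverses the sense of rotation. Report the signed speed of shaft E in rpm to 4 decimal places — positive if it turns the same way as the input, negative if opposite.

+746.2237 rpm (same as input, |ω| = 746.2237 rpm)

Stage 1 [60T→60T]: ω = 1934.0000×60/60 = 1934.0000 rpm, dir flips to −; running = −1934.0000
Stage 2 [13T→73T]: ω = 1934.0000×13/73 = 344.4110 rpm, dir flips to +; running = +344.4110
Stage 3 [52T→16T]: ω = 344.4110×52/16 = 1119.3356 rpm, dir flips to −; running = −1119.3356
Stage 4 [16T→24T]: ω = 1119.3356×16/24 = 746.2237 rpm, dir flips to +; running = +746.2237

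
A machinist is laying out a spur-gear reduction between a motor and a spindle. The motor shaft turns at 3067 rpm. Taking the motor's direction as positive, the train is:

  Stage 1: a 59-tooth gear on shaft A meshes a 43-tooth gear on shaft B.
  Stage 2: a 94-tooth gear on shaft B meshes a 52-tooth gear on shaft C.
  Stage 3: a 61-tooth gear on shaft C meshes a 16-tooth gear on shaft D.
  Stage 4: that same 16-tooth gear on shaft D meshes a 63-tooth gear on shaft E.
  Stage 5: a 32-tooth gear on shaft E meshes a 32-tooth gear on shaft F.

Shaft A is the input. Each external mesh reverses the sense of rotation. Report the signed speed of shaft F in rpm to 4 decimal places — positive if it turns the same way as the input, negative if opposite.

-7365.6508 rpm (opposite to input, |ω| = 7365.6508 rpm)

Stage 1 [59T→43T]: ω = 3067.0000×59/43 = 4208.2093 rpm, dir flips to −; running = −4208.2093
Stage 2 [94T→52T]: ω = 4208.2093×94/52 = 7607.1476 rpm, dir flips to +; running = +7607.1476
Stage 3 [61T→16T]: ω = 7607.1476×61/16 = 29002.2502 rpm, dir flips to −; running = −29002.2502
Stage 4 [16T→63T]: ω = 29002.2502×16/63 = 7365.6508 rpm, dir flips to +; running = +7365.6508
Stage 5 [32T→32T]: ω = 7365.6508×32/32 = 7365.6508 rpm, dir flips to −; running = −7365.6508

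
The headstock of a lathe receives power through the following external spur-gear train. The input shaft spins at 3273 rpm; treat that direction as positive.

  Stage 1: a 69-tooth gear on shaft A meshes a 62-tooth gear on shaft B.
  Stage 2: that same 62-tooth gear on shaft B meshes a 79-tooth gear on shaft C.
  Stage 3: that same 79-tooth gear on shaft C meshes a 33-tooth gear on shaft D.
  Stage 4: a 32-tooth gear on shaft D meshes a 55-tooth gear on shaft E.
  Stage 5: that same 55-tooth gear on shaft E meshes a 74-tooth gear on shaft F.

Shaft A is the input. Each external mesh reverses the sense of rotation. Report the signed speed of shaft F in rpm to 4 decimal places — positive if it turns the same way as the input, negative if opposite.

Stage 1 [69T→62T]: ω = 3273.0000×69/62 = 3642.5323 rpm, dir flips to −; running = −3642.5323
Stage 2 [62T→79T]: ω = 3642.5323×62/79 = 2858.6962 rpm, dir flips to +; running = +2858.6962
Stage 3 [79T→33T]: ω = 2858.6962×79/33 = 6843.5455 rpm, dir flips to −; running = −6843.5455
Stage 4 [32T→55T]: ω = 6843.5455×32/55 = 3981.6992 rpm, dir flips to +; running = +3981.6992
Stage 5 [55T→74T]: ω = 3981.6992×55/74 = 2959.3710 rpm, dir flips to −; running = −2959.3710

-2959.3710 rpm (opposite to input, |ω| = 2959.3710 rpm)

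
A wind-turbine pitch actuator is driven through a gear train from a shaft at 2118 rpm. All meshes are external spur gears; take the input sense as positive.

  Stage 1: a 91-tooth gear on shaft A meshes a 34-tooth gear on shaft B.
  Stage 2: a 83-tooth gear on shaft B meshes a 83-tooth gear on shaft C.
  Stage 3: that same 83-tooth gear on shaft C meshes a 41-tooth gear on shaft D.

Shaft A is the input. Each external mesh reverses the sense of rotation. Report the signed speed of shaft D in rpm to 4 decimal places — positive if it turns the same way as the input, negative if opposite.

Stage 1 [91T→34T]: ω = 2118.0000×91/34 = 5668.7647 rpm, dir flips to −; running = −5668.7647
Stage 2 [83T→83T]: ω = 5668.7647×83/83 = 5668.7647 rpm, dir flips to +; running = +5668.7647
Stage 3 [83T→41T]: ω = 5668.7647×83/41 = 11475.7920 rpm, dir flips to −; running = −11475.7920

-11475.7920 rpm (opposite to input, |ω| = 11475.7920 rpm)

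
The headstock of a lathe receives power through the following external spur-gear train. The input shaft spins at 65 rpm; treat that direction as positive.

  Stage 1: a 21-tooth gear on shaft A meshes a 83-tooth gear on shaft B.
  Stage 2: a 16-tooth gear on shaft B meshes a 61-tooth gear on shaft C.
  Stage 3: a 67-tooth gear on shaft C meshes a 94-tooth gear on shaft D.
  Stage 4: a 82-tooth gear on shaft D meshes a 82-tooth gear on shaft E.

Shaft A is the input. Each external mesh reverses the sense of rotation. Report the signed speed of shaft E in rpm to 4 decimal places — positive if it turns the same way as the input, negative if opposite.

+3.0746 rpm (same as input, |ω| = 3.0746 rpm)

Stage 1 [21T→83T]: ω = 65.0000×21/83 = 16.4458 rpm, dir flips to −; running = −16.4458
Stage 2 [16T→61T]: ω = 16.4458×16/61 = 4.3136 rpm, dir flips to +; running = +4.3136
Stage 3 [67T→94T]: ω = 4.3136×67/94 = 3.0746 rpm, dir flips to −; running = −3.0746
Stage 4 [82T→82T]: ω = 3.0746×82/82 = 3.0746 rpm, dir flips to +; running = +3.0746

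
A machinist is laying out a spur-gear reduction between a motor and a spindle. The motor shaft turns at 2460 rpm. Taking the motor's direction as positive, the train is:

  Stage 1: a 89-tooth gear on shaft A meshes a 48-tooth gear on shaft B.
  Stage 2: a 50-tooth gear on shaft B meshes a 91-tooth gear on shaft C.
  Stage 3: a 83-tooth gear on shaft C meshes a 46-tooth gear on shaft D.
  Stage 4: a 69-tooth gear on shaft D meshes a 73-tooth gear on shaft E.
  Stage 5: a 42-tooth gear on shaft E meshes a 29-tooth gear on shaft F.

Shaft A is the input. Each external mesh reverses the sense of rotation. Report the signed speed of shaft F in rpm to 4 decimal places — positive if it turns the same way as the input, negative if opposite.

Stage 1 [89T→48T]: ω = 2460.0000×89/48 = 4561.2500 rpm, dir flips to −; running = −4561.2500
Stage 2 [50T→91T]: ω = 4561.2500×50/91 = 2506.1813 rpm, dir flips to +; running = +2506.1813
Stage 3 [83T→46T]: ω = 2506.1813×83/46 = 4522.0228 rpm, dir flips to −; running = −4522.0228
Stage 4 [69T→73T]: ω = 4522.0228×69/73 = 4274.2407 rpm, dir flips to +; running = +4274.2407
Stage 5 [42T→29T]: ω = 4274.2407×42/29 = 6190.2797 rpm, dir flips to −; running = −6190.2797

-6190.2797 rpm (opposite to input, |ω| = 6190.2797 rpm)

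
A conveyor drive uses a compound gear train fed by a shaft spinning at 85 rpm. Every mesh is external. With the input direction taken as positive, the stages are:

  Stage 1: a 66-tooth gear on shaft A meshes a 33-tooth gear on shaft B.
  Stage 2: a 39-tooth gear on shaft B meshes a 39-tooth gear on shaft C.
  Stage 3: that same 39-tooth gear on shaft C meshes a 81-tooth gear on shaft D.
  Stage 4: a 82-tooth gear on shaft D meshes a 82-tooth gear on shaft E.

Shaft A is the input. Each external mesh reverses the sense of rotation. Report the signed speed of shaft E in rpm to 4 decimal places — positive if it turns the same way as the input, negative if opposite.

+81.8519 rpm (same as input, |ω| = 81.8519 rpm)

Stage 1 [66T→33T]: ω = 85.0000×66/33 = 170.0000 rpm, dir flips to −; running = −170.0000
Stage 2 [39T→39T]: ω = 170.0000×39/39 = 170.0000 rpm, dir flips to +; running = +170.0000
Stage 3 [39T→81T]: ω = 170.0000×39/81 = 81.8519 rpm, dir flips to −; running = −81.8519
Stage 4 [82T→82T]: ω = 81.8519×82/82 = 81.8519 rpm, dir flips to +; running = +81.8519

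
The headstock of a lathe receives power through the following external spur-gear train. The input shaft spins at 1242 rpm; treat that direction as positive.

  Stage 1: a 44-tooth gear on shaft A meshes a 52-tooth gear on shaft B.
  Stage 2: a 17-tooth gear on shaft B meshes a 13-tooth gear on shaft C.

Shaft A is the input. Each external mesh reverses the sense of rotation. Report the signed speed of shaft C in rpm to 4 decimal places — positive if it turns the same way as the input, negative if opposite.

+1374.2840 rpm (same as input, |ω| = 1374.2840 rpm)

Stage 1 [44T→52T]: ω = 1242.0000×44/52 = 1050.9231 rpm, dir flips to −; running = −1050.9231
Stage 2 [17T→13T]: ω = 1050.9231×17/13 = 1374.2840 rpm, dir flips to +; running = +1374.2840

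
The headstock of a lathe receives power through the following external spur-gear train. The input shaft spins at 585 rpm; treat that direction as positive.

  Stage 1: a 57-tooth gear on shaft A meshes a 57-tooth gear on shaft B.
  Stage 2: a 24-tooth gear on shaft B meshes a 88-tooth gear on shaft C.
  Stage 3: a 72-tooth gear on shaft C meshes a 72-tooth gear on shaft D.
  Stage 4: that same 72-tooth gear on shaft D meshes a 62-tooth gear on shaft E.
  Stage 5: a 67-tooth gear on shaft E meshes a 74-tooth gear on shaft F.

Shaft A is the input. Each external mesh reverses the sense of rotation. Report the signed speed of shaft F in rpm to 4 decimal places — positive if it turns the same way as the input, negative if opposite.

Stage 1 [57T→57T]: ω = 585.0000×57/57 = 585.0000 rpm, dir flips to −; running = −585.0000
Stage 2 [24T→88T]: ω = 585.0000×24/88 = 159.5455 rpm, dir flips to +; running = +159.5455
Stage 3 [72T→72T]: ω = 159.5455×72/72 = 159.5455 rpm, dir flips to −; running = −159.5455
Stage 4 [72T→62T]: ω = 159.5455×72/62 = 185.2786 rpm, dir flips to +; running = +185.2786
Stage 5 [67T→74T]: ω = 185.2786×67/74 = 167.7522 rpm, dir flips to −; running = −167.7522

-167.7522 rpm (opposite to input, |ω| = 167.7522 rpm)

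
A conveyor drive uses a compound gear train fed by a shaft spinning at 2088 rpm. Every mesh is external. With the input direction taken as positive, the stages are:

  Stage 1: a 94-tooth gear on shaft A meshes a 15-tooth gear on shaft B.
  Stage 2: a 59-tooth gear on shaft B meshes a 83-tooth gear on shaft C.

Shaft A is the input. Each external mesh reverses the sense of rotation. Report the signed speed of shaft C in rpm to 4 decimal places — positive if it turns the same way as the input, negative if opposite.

Stage 1 [94T→15T]: ω = 2088.0000×94/15 = 13084.8000 rpm, dir flips to −; running = −13084.8000
Stage 2 [59T→83T]: ω = 13084.8000×59/83 = 9301.2434 rpm, dir flips to +; running = +9301.2434

+9301.2434 rpm (same as input, |ω| = 9301.2434 rpm)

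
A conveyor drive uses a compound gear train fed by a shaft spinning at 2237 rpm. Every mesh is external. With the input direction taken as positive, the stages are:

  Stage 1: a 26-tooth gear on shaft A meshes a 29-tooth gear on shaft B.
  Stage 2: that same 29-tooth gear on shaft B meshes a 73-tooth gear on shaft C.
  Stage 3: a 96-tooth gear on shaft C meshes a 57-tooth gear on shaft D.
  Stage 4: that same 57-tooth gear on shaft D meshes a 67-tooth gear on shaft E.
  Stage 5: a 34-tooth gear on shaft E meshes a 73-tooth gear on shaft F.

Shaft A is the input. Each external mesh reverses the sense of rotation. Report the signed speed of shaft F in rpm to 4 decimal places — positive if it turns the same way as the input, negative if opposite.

Stage 1 [26T→29T]: ω = 2237.0000×26/29 = 2005.5862 rpm, dir flips to −; running = −2005.5862
Stage 2 [29T→73T]: ω = 2005.5862×29/73 = 796.7397 rpm, dir flips to +; running = +796.7397
Stage 3 [96T→57T]: ω = 796.7397×96/57 = 1341.8774 rpm, dir flips to −; running = −1341.8774
Stage 4 [57T→67T]: ω = 1341.8774×57/67 = 1141.5972 rpm, dir flips to +; running = +1141.5972
Stage 5 [34T→73T]: ω = 1141.5972×34/73 = 531.7028 rpm, dir flips to −; running = −531.7028

-531.7028 rpm (opposite to input, |ω| = 531.7028 rpm)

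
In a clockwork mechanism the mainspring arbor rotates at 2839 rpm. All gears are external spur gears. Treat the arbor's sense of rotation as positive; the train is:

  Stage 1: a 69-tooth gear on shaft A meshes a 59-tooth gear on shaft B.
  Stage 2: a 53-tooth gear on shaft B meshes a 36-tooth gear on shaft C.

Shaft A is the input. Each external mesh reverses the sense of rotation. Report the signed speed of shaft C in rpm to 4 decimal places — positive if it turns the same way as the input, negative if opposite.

Stage 1 [69T→59T]: ω = 2839.0000×69/59 = 3320.1864 rpm, dir flips to −; running = −3320.1864
Stage 2 [53T→36T]: ω = 3320.1864×53/36 = 4888.0523 rpm, dir flips to +; running = +4888.0523

+4888.0523 rpm (same as input, |ω| = 4888.0523 rpm)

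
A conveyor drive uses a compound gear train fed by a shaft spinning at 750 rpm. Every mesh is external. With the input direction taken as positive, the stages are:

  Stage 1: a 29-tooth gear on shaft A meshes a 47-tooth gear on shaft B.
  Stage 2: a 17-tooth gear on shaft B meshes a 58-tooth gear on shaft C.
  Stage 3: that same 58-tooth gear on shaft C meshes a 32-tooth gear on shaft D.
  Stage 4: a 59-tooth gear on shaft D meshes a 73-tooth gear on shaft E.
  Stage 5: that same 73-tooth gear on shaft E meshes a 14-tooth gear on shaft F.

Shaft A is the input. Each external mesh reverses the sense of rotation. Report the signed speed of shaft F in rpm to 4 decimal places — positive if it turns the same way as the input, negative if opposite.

-1036.0586 rpm (opposite to input, |ω| = 1036.0586 rpm)

Stage 1 [29T→47T]: ω = 750.0000×29/47 = 462.7660 rpm, dir flips to −; running = −462.7660
Stage 2 [17T→58T]: ω = 462.7660×17/58 = 135.6383 rpm, dir flips to +; running = +135.6383
Stage 3 [58T→32T]: ω = 135.6383×58/32 = 245.8444 rpm, dir flips to −; running = −245.8444
Stage 4 [59T→73T]: ω = 245.8444×59/73 = 198.6962 rpm, dir flips to +; running = +198.6962
Stage 5 [73T→14T]: ω = 198.6962×73/14 = 1036.0586 rpm, dir flips to −; running = −1036.0586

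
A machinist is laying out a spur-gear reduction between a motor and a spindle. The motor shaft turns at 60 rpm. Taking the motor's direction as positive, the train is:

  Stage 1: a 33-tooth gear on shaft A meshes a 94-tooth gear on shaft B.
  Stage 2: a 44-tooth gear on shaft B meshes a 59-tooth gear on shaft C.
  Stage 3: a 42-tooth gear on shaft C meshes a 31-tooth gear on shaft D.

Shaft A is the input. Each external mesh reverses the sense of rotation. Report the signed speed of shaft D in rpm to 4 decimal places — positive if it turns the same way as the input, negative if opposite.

Stage 1 [33T→94T]: ω = 60.0000×33/94 = 21.0638 rpm, dir flips to −; running = −21.0638
Stage 2 [44T→59T]: ω = 21.0638×44/59 = 15.7086 rpm, dir flips to +; running = +15.7086
Stage 3 [42T→31T]: ω = 15.7086×42/31 = 21.2826 rpm, dir flips to −; running = −21.2826

-21.2826 rpm (opposite to input, |ω| = 21.2826 rpm)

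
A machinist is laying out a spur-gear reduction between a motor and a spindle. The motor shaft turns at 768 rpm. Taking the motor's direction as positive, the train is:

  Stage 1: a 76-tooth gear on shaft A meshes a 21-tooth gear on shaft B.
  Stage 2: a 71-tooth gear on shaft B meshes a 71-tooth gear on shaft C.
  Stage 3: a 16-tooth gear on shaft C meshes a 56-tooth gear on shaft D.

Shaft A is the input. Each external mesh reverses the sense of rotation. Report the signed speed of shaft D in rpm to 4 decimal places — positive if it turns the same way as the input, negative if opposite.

-794.1224 rpm (opposite to input, |ω| = 794.1224 rpm)

Stage 1 [76T→21T]: ω = 768.0000×76/21 = 2779.4286 rpm, dir flips to −; running = −2779.4286
Stage 2 [71T→71T]: ω = 2779.4286×71/71 = 2779.4286 rpm, dir flips to +; running = +2779.4286
Stage 3 [16T→56T]: ω = 2779.4286×16/56 = 794.1224 rpm, dir flips to −; running = −794.1224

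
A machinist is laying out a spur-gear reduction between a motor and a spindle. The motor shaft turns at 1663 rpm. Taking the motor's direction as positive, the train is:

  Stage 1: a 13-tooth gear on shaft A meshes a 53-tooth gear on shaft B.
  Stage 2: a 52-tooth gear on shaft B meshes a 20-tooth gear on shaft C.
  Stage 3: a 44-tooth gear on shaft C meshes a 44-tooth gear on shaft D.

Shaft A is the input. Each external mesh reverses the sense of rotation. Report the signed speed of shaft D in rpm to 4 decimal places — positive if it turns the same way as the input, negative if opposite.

Stage 1 [13T→53T]: ω = 1663.0000×13/53 = 407.9057 rpm, dir flips to −; running = −407.9057
Stage 2 [52T→20T]: ω = 407.9057×52/20 = 1060.5547 rpm, dir flips to +; running = +1060.5547
Stage 3 [44T→44T]: ω = 1060.5547×44/44 = 1060.5547 rpm, dir flips to −; running = −1060.5547

-1060.5547 rpm (opposite to input, |ω| = 1060.5547 rpm)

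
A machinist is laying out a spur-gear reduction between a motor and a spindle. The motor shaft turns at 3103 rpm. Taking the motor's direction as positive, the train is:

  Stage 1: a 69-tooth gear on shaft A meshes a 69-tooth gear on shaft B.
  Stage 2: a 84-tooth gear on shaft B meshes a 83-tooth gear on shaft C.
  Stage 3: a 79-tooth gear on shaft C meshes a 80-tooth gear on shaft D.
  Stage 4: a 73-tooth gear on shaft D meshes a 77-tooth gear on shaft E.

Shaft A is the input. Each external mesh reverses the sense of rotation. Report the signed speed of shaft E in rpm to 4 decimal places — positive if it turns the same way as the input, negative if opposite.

+2940.0330 rpm (same as input, |ω| = 2940.0330 rpm)

Stage 1 [69T→69T]: ω = 3103.0000×69/69 = 3103.0000 rpm, dir flips to −; running = −3103.0000
Stage 2 [84T→83T]: ω = 3103.0000×84/83 = 3140.3855 rpm, dir flips to +; running = +3140.3855
Stage 3 [79T→80T]: ω = 3140.3855×79/80 = 3101.1307 rpm, dir flips to −; running = −3101.1307
Stage 4 [73T→77T]: ω = 3101.1307×73/77 = 2940.0330 rpm, dir flips to +; running = +2940.0330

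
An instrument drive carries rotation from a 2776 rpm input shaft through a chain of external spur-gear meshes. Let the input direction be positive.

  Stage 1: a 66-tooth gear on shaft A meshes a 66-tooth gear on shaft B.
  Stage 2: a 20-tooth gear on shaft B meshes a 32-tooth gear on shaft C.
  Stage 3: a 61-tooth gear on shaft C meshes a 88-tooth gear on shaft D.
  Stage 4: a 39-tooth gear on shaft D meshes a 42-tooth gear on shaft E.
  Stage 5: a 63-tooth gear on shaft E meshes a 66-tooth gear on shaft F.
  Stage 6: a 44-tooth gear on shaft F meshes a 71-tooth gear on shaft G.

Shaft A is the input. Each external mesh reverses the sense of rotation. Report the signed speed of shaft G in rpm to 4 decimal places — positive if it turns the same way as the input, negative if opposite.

Stage 1 [66T→66T]: ω = 2776.0000×66/66 = 2776.0000 rpm, dir flips to −; running = −2776.0000
Stage 2 [20T→32T]: ω = 2776.0000×20/32 = 1735.0000 rpm, dir flips to +; running = +1735.0000
Stage 3 [61T→88T]: ω = 1735.0000×61/88 = 1202.6705 rpm, dir flips to −; running = −1202.6705
Stage 4 [39T→42T]: ω = 1202.6705×39/42 = 1116.7654 rpm, dir flips to +; running = +1116.7654
Stage 5 [63T→66T]: ω = 1116.7654×63/66 = 1066.0034 rpm, dir flips to −; running = −1066.0034
Stage 6 [44T→71T]: ω = 1066.0034×44/71 = 660.6218 rpm, dir flips to +; running = +660.6218

+660.6218 rpm (same as input, |ω| = 660.6218 rpm)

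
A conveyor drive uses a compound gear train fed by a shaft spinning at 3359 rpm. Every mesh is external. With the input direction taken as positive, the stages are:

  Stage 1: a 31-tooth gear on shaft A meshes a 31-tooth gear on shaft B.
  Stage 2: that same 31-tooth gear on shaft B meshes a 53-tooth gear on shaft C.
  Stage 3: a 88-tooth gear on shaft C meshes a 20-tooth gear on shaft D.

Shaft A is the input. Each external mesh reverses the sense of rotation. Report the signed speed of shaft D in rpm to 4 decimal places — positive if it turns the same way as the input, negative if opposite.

Stage 1 [31T→31T]: ω = 3359.0000×31/31 = 3359.0000 rpm, dir flips to −; running = −3359.0000
Stage 2 [31T→53T]: ω = 3359.0000×31/53 = 1964.6981 rpm, dir flips to +; running = +1964.6981
Stage 3 [88T→20T]: ω = 1964.6981×88/20 = 8644.6717 rpm, dir flips to −; running = −8644.6717

-8644.6717 rpm (opposite to input, |ω| = 8644.6717 rpm)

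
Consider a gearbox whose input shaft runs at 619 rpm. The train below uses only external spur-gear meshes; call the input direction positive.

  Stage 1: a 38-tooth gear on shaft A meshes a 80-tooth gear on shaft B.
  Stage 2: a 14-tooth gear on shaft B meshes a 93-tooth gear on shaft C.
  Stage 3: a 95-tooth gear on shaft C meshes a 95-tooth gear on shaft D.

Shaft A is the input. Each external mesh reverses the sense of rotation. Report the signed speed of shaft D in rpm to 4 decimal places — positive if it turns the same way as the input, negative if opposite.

-44.2618 rpm (opposite to input, |ω| = 44.2618 rpm)

Stage 1 [38T→80T]: ω = 619.0000×38/80 = 294.0250 rpm, dir flips to −; running = −294.0250
Stage 2 [14T→93T]: ω = 294.0250×14/93 = 44.2618 rpm, dir flips to +; running = +44.2618
Stage 3 [95T→95T]: ω = 44.2618×95/95 = 44.2618 rpm, dir flips to −; running = −44.2618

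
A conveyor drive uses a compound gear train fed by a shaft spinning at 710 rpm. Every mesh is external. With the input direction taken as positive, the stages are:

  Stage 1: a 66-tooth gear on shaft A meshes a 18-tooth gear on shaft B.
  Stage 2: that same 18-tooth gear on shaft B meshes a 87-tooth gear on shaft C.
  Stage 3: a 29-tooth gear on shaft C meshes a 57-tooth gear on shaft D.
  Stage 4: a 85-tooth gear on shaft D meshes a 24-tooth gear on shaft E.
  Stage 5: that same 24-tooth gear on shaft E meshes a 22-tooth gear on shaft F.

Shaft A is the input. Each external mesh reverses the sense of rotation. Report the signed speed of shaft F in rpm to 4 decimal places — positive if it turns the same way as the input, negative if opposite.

-1058.7719 rpm (opposite to input, |ω| = 1058.7719 rpm)

Stage 1 [66T→18T]: ω = 710.0000×66/18 = 2603.3333 rpm, dir flips to −; running = −2603.3333
Stage 2 [18T→87T]: ω = 2603.3333×18/87 = 538.6207 rpm, dir flips to +; running = +538.6207
Stage 3 [29T→57T]: ω = 538.6207×29/57 = 274.0351 rpm, dir flips to −; running = −274.0351
Stage 4 [85T→24T]: ω = 274.0351×85/24 = 970.5409 rpm, dir flips to +; running = +970.5409
Stage 5 [24T→22T]: ω = 970.5409×24/22 = 1058.7719 rpm, dir flips to −; running = −1058.7719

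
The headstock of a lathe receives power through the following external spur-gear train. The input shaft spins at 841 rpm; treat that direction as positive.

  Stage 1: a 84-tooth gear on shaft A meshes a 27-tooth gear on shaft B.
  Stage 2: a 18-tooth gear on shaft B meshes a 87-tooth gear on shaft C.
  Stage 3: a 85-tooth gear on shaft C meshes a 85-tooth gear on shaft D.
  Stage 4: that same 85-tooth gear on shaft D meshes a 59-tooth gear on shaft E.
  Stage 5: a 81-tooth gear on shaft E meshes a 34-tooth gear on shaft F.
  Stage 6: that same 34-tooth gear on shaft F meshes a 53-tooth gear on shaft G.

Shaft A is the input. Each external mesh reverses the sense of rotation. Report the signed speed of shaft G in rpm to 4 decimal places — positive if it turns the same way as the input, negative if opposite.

+1191.9028 rpm (same as input, |ω| = 1191.9028 rpm)

Stage 1 [84T→27T]: ω = 841.0000×84/27 = 2616.4444 rpm, dir flips to −; running = −2616.4444
Stage 2 [18T→87T]: ω = 2616.4444×18/87 = 541.3333 rpm, dir flips to +; running = +541.3333
Stage 3 [85T→85T]: ω = 541.3333×85/85 = 541.3333 rpm, dir flips to −; running = −541.3333
Stage 4 [85T→59T]: ω = 541.3333×85/59 = 779.8870 rpm, dir flips to +; running = +779.8870
Stage 5 [81T→34T]: ω = 779.8870×81/34 = 1857.9661 rpm, dir flips to −; running = −1857.9661
Stage 6 [34T→53T]: ω = 1857.9661×34/53 = 1191.9028 rpm, dir flips to +; running = +1191.9028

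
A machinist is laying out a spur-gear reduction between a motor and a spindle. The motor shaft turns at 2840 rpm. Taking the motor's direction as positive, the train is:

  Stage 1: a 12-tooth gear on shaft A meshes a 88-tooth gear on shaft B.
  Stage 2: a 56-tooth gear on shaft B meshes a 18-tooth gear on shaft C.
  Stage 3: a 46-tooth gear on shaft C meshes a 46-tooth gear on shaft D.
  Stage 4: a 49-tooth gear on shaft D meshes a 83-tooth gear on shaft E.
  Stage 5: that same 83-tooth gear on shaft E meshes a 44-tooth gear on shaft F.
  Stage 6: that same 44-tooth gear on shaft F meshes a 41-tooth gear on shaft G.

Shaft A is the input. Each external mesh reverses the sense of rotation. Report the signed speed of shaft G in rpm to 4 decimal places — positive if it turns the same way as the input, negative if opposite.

Stage 1 [12T→88T]: ω = 2840.0000×12/88 = 387.2727 rpm, dir flips to −; running = −387.2727
Stage 2 [56T→18T]: ω = 387.2727×56/18 = 1204.8485 rpm, dir flips to +; running = +1204.8485
Stage 3 [46T→46T]: ω = 1204.8485×46/46 = 1204.8485 rpm, dir flips to −; running = −1204.8485
Stage 4 [49T→83T]: ω = 1204.8485×49/83 = 711.2961 rpm, dir flips to +; running = +711.2961
Stage 5 [83T→44T]: ω = 711.2961×83/44 = 1341.7631 rpm, dir flips to −; running = −1341.7631
Stage 6 [44T→41T]: ω = 1341.7631×44/41 = 1439.9409 rpm, dir flips to +; running = +1439.9409

+1439.9409 rpm (same as input, |ω| = 1439.9409 rpm)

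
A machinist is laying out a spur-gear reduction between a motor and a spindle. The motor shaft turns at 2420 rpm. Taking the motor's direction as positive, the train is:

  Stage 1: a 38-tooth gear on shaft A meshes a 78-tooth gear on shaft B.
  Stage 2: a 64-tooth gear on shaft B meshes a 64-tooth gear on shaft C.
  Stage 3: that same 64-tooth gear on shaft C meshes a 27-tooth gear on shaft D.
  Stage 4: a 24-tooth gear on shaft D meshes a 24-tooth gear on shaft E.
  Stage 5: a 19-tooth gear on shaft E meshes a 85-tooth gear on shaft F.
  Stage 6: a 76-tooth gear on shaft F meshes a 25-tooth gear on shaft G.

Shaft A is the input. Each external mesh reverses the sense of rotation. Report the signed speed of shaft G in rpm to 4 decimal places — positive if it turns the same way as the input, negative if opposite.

Stage 1 [38T→78T]: ω = 2420.0000×38/78 = 1178.9744 rpm, dir flips to −; running = −1178.9744
Stage 2 [64T→64T]: ω = 1178.9744×64/64 = 1178.9744 rpm, dir flips to +; running = +1178.9744
Stage 3 [64T→27T]: ω = 1178.9744×64/27 = 2794.6059 rpm, dir flips to −; running = −2794.6059
Stage 4 [24T→24T]: ω = 2794.6059×24/24 = 2794.6059 rpm, dir flips to +; running = +2794.6059
Stage 5 [19T→85T]: ω = 2794.6059×19/85 = 624.6766 rpm, dir flips to −; running = −624.6766
Stage 6 [76T→25T]: ω = 624.6766×76/25 = 1899.0169 rpm, dir flips to +; running = +1899.0169

+1899.0169 rpm (same as input, |ω| = 1899.0169 rpm)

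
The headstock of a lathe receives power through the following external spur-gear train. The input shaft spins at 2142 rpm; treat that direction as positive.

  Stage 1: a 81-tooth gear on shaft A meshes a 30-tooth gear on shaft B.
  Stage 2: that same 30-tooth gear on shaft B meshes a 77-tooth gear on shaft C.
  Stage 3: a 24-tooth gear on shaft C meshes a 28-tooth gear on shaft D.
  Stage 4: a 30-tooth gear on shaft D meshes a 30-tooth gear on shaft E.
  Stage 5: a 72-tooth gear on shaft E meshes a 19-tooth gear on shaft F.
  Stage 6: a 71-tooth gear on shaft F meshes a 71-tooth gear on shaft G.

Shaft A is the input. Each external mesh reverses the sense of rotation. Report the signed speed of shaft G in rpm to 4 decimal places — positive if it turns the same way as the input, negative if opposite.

Stage 1 [81T→30T]: ω = 2142.0000×81/30 = 5783.4000 rpm, dir flips to −; running = −5783.4000
Stage 2 [30T→77T]: ω = 5783.4000×30/77 = 2253.2727 rpm, dir flips to +; running = +2253.2727
Stage 3 [24T→28T]: ω = 2253.2727×24/28 = 1931.3766 rpm, dir flips to −; running = −1931.3766
Stage 4 [30T→30T]: ω = 1931.3766×30/30 = 1931.3766 rpm, dir flips to +; running = +1931.3766
Stage 5 [72T→19T]: ω = 1931.3766×72/19 = 7318.9009 rpm, dir flips to −; running = −7318.9009
Stage 6 [71T→71T]: ω = 7318.9009×71/71 = 7318.9009 rpm, dir flips to +; running = +7318.9009

+7318.9009 rpm (same as input, |ω| = 7318.9009 rpm)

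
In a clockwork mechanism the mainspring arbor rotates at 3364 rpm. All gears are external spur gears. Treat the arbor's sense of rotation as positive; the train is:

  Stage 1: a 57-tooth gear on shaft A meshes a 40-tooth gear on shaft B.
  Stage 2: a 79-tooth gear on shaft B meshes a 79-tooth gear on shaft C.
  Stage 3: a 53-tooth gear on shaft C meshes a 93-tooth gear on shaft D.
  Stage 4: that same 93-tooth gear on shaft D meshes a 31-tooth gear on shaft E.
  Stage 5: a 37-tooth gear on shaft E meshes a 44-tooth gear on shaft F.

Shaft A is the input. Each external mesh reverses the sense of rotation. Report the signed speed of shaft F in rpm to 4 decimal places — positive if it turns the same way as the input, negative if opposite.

-6891.8224 rpm (opposite to input, |ω| = 6891.8224 rpm)

Stage 1 [57T→40T]: ω = 3364.0000×57/40 = 4793.7000 rpm, dir flips to −; running = −4793.7000
Stage 2 [79T→79T]: ω = 4793.7000×79/79 = 4793.7000 rpm, dir flips to +; running = +4793.7000
Stage 3 [53T→93T]: ω = 4793.7000×53/93 = 2731.8935 rpm, dir flips to −; running = −2731.8935
Stage 4 [93T→31T]: ω = 2731.8935×93/31 = 8195.6806 rpm, dir flips to +; running = +8195.6806
Stage 5 [37T→44T]: ω = 8195.6806×37/44 = 6891.8224 rpm, dir flips to −; running = −6891.8224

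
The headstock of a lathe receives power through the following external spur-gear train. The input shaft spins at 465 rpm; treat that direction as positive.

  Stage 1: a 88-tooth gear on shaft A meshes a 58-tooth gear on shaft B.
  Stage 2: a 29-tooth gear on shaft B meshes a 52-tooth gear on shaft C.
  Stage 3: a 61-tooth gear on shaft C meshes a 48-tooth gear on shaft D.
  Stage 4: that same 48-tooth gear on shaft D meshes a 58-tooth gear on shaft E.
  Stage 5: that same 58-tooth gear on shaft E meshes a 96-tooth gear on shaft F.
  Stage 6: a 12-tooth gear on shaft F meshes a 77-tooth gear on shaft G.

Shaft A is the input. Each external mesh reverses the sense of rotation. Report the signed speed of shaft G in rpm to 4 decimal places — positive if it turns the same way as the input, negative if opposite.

Stage 1 [88T→58T]: ω = 465.0000×88/58 = 705.5172 rpm, dir flips to −; running = −705.5172
Stage 2 [29T→52T]: ω = 705.5172×29/52 = 393.4615 rpm, dir flips to +; running = +393.4615
Stage 3 [61T→48T]: ω = 393.4615×61/48 = 500.0240 rpm, dir flips to −; running = −500.0240
Stage 4 [48T→58T]: ω = 500.0240×48/58 = 413.8130 rpm, dir flips to +; running = +413.8130
Stage 5 [58T→96T]: ω = 413.8130×58/96 = 250.0120 rpm, dir flips to −; running = −250.0120
Stage 6 [12T→77T]: ω = 250.0120×12/77 = 38.9629 rpm, dir flips to +; running = +38.9629

+38.9629 rpm (same as input, |ω| = 38.9629 rpm)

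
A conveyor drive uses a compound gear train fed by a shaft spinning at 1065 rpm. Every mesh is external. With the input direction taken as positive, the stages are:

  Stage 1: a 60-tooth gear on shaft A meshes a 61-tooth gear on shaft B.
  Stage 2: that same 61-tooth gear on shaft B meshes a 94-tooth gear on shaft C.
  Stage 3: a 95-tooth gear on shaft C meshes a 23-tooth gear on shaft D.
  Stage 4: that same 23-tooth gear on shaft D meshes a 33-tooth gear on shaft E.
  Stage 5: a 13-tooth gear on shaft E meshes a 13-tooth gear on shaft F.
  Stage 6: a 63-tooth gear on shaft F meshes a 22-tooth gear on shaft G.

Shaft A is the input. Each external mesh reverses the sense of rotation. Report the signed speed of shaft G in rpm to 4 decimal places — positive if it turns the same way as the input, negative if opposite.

+5604.0311 rpm (same as input, |ω| = 5604.0311 rpm)

Stage 1 [60T→61T]: ω = 1065.0000×60/61 = 1047.5410 rpm, dir flips to −; running = −1047.5410
Stage 2 [61T→94T]: ω = 1047.5410×61/94 = 679.7872 rpm, dir flips to +; running = +679.7872
Stage 3 [95T→23T]: ω = 679.7872×95/23 = 2807.8168 rpm, dir flips to −; running = −2807.8168
Stage 4 [23T→33T]: ω = 2807.8168×23/33 = 1956.9632 rpm, dir flips to +; running = +1956.9632
Stage 5 [13T→13T]: ω = 1956.9632×13/13 = 1956.9632 rpm, dir flips to −; running = −1956.9632
Stage 6 [63T→22T]: ω = 1956.9632×63/22 = 5604.0311 rpm, dir flips to +; running = +5604.0311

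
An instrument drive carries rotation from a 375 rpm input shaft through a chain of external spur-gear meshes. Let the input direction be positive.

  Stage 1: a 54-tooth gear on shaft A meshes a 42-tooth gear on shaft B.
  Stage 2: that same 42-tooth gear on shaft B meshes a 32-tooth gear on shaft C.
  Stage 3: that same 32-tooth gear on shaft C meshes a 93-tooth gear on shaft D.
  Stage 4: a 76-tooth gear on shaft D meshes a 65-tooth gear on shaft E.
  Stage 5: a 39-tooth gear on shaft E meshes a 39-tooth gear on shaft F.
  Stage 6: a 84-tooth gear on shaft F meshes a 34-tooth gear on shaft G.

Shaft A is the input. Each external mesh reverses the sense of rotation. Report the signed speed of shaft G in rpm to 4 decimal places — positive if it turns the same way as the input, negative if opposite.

+628.9885 rpm (same as input, |ω| = 628.9885 rpm)

Stage 1 [54T→42T]: ω = 375.0000×54/42 = 482.1429 rpm, dir flips to −; running = −482.1429
Stage 2 [42T→32T]: ω = 482.1429×42/32 = 632.8125 rpm, dir flips to +; running = +632.8125
Stage 3 [32T→93T]: ω = 632.8125×32/93 = 217.7419 rpm, dir flips to −; running = −217.7419
Stage 4 [76T→65T]: ω = 217.7419×76/65 = 254.5906 rpm, dir flips to +; running = +254.5906
Stage 5 [39T→39T]: ω = 254.5906×39/39 = 254.5906 rpm, dir flips to −; running = −254.5906
Stage 6 [84T→34T]: ω = 254.5906×84/34 = 628.9885 rpm, dir flips to +; running = +628.9885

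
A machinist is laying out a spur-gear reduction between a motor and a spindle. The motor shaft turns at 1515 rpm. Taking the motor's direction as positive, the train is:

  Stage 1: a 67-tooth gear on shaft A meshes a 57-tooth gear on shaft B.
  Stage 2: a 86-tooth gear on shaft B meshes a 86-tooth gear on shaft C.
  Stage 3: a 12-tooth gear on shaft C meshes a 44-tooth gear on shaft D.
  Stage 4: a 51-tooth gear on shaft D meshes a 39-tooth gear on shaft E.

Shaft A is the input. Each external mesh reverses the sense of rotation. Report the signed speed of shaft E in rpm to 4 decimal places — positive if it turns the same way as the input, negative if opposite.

+635.1067 rpm (same as input, |ω| = 635.1067 rpm)

Stage 1 [67T→57T]: ω = 1515.0000×67/57 = 1780.7895 rpm, dir flips to −; running = −1780.7895
Stage 2 [86T→86T]: ω = 1780.7895×86/86 = 1780.7895 rpm, dir flips to +; running = +1780.7895
Stage 3 [12T→44T]: ω = 1780.7895×12/44 = 485.6699 rpm, dir flips to −; running = −485.6699
Stage 4 [51T→39T]: ω = 485.6699×51/39 = 635.1067 rpm, dir flips to +; running = +635.1067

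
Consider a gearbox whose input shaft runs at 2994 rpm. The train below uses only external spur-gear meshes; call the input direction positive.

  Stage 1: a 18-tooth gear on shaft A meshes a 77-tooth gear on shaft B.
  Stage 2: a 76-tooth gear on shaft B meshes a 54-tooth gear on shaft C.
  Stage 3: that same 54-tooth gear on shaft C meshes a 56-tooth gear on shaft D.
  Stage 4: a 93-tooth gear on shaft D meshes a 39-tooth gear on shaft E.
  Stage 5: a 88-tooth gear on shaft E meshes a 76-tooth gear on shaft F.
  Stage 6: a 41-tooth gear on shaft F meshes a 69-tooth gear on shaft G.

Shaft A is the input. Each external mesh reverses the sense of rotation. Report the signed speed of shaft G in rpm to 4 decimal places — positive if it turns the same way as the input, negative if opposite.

Stage 1 [18T→77T]: ω = 2994.0000×18/77 = 699.8961 rpm, dir flips to −; running = −699.8961
Stage 2 [76T→54T]: ω = 699.8961×76/54 = 985.0390 rpm, dir flips to +; running = +985.0390
Stage 3 [54T→56T]: ω = 985.0390×54/56 = 949.8590 rpm, dir flips to −; running = −949.8590
Stage 4 [93T→39T]: ω = 949.8590×93/39 = 2265.0484 rpm, dir flips to +; running = +2265.0484
Stage 5 [88T→76T]: ω = 2265.0484×88/76 = 2622.6876 rpm, dir flips to −; running = −2622.6876
Stage 6 [41T→69T]: ω = 2622.6876×41/69 = 1558.4086 rpm, dir flips to +; running = +1558.4086

+1558.4086 rpm (same as input, |ω| = 1558.4086 rpm)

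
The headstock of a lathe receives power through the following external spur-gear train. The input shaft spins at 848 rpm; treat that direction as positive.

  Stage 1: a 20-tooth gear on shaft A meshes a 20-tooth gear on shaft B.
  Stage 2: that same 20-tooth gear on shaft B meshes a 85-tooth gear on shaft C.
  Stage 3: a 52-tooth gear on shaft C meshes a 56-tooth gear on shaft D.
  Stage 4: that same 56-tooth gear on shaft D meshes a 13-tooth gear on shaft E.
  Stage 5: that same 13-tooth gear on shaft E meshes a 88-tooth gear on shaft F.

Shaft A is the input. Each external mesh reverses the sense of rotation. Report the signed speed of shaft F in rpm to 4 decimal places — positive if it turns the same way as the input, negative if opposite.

Stage 1 [20T→20T]: ω = 848.0000×20/20 = 848.0000 rpm, dir flips to −; running = −848.0000
Stage 2 [20T→85T]: ω = 848.0000×20/85 = 199.5294 rpm, dir flips to +; running = +199.5294
Stage 3 [52T→56T]: ω = 199.5294×52/56 = 185.2773 rpm, dir flips to −; running = −185.2773
Stage 4 [56T→13T]: ω = 185.2773×56/13 = 798.1176 rpm, dir flips to +; running = +798.1176
Stage 5 [13T→88T]: ω = 798.1176×13/88 = 117.9037 rpm, dir flips to −; running = −117.9037

-117.9037 rpm (opposite to input, |ω| = 117.9037 rpm)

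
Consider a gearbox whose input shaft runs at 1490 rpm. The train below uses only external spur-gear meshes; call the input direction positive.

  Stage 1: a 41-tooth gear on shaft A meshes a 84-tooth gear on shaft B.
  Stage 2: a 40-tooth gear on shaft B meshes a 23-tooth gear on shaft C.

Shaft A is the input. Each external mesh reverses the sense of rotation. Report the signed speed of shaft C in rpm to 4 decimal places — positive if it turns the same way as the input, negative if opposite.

Stage 1 [41T→84T]: ω = 1490.0000×41/84 = 727.2619 rpm, dir flips to −; running = −727.2619
Stage 2 [40T→23T]: ω = 727.2619×40/23 = 1264.8033 rpm, dir flips to +; running = +1264.8033

+1264.8033 rpm (same as input, |ω| = 1264.8033 rpm)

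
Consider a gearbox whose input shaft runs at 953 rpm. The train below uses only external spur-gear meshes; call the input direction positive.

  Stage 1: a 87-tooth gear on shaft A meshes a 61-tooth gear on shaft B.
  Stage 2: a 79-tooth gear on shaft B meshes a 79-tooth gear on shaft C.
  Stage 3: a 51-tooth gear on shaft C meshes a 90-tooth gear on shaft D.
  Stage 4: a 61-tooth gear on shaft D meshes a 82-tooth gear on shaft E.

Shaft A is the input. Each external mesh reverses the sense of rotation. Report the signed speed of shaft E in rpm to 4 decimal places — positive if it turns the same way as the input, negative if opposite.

Stage 1 [87T→61T]: ω = 953.0000×87/61 = 1359.1967 rpm, dir flips to −; running = −1359.1967
Stage 2 [79T→79T]: ω = 1359.1967×79/79 = 1359.1967 rpm, dir flips to +; running = +1359.1967
Stage 3 [51T→90T]: ω = 1359.1967×51/90 = 770.2115 rpm, dir flips to −; running = −770.2115
Stage 4 [61T→82T]: ω = 770.2115×61/82 = 572.9622 rpm, dir flips to +; running = +572.9622

+572.9622 rpm (same as input, |ω| = 572.9622 rpm)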